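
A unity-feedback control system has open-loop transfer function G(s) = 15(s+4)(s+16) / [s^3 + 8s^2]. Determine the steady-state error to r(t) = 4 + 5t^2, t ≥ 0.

Factoring s^2 from the denominator leaves a polynomial with constant term 8, so the system is type 2. Treating each term separately:
  • 4: tracked with zero error.
  • 5t^2: e_ss = 10/K_a with K_a=120 → 1/12.
Total e_ss = 1/12.

1/12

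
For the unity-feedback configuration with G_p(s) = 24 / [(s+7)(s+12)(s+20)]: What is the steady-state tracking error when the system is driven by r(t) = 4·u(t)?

280/71

No free integrators in G_p(s): this is a type 0 system.
K_p = lim_{s→0} G_p(s) = 24 / (7·12·20) = 1/70.
e_ss = 4/(1 + K_p) = 4/(71/70) = 280/71.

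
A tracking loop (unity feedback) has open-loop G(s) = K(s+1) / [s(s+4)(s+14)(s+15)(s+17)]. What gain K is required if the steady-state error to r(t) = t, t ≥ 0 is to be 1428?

10

System type = 1 (one pole at s=0).
K_v = lim_{s→0} s·G(s) = K·1 / (4·14·15·17) = (1/14280)·K.
e_ss = 1/K_v = 1428 ⇒ K_v = 1/1428 ⇒ K = (1/1428)/(1/14280) = 10.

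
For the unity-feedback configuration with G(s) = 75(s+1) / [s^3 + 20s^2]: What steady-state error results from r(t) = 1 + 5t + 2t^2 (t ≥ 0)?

16/15

The denominator has no term below 20s^2 — 2 poles at s=0, type 2. Treating each term separately:
  • 1: tracked with zero error.
  • 5t: tracked with zero error.
  • 2t^2: e_ss = 4/K_a with K_a=3.75 → 16/15.
Total e_ss = 16/15.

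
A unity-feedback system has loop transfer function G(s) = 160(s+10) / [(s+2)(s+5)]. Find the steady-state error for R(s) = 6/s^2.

infinity

G(s) has no factors of s in the denominator, so the system is type 0.
For a type-0 system K_v = 0, so e_ss to a ramp input is unbounded.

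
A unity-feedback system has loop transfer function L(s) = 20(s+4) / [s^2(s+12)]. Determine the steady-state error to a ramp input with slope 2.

0

The open loop has two poles at the origin → type 2 system.
A type-2 system has K_v = ∞, so it tracks a ramp input with zero steady-state error.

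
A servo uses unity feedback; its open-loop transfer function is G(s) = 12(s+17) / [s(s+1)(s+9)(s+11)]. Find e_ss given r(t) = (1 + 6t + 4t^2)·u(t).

One free integrator in G(s): this is a type 1 system. Taking each input component in turn:
  • 1: tracked with zero error.
  • 6t: e_ss = 6/K_v with K_v=68/33 → 99/34.
  • 4t^2: a type-1 system cannot track it, e_ss → ∞.
The unbounded component dominates.

infinity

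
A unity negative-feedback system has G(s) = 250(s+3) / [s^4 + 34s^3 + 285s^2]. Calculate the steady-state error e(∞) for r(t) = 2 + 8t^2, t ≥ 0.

6.08

Factoring s^2 from the denominator leaves a polynomial with constant term 285, so the system is type 2. Taking each input component in turn:
  • 2: tracked with zero error.
  • 8t^2: e_ss = 16/K_a with K_a=50/19 → 6.08.
Total e_ss = 6.08.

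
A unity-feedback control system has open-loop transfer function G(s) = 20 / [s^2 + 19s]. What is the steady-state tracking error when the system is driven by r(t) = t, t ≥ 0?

0.95

Lowest-order denominator term is 19s, so the open loop has 1 pole at the origin → type 1 system.
K_v = lim_{s→0} s·G(s) = 20 / 19 = 20/19.
e_ss = 1/K_v = 1/(20/19) = 0.95.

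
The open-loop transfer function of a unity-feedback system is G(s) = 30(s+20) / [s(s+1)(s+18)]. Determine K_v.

One free integrator in G(s): this is a type 1 system.
K_v = lim_{s→0} s·G(s) = 30·20 / (1·18) = 100/3.

100/3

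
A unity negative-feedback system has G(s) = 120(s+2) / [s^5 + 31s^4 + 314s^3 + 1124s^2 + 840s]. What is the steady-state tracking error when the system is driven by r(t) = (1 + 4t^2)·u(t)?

infinity

Lowest-order denominator term is 840s, so the open loop has 1 pole at the origin → type 1 system. By superposition:
  • 1: tracked with zero error.
  • 4t^2: a type-1 system cannot track it, e_ss → ∞.
The unbounded component dominates.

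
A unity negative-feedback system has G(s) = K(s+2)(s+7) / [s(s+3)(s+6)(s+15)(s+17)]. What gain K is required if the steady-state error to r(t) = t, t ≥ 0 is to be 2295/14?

System type = 1 (one pole at s=0).
K_v = lim_{s→0} s·G(s) = K·2·7 / (3·6·15·17) = (7/2295)·K.
e_ss = 1/K_v = 2295/14 ⇒ K_v = 14/2295 ⇒ K = (14/2295)/(7/2295) = 2.

2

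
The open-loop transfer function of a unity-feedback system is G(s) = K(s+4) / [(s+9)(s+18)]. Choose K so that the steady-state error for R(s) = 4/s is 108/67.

G(s) has no factors of s in the denominator, so the system is type 0.
K_p = lim_{s→0} G(s) = K·4 / (9·18) = (2/81)·K.
e_ss = 4/(1 + K_p) = 108/67 ⇒ 1 + (2/81)·K = 67/27 ⇒ K = 60.

60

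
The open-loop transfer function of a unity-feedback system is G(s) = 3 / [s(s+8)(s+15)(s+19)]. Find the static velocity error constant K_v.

G(s) has one factor of s in the denominator, so the system is type 1.
K_v = lim_{s→0} s·G(s) = 3 / (8·15·19) = 1/760.

1/760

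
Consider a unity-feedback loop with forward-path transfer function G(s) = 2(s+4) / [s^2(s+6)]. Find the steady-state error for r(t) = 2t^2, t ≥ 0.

3

System type = 2 (two poles at s=0).
K_a = lim_{s→0} s^2·G(s) = 2·4 / (6) = 4/3.
r(t) = 2t^2 gives R(s) = 4/s^3.
e_ss = 4/K_a = 4/(4/3) = 3.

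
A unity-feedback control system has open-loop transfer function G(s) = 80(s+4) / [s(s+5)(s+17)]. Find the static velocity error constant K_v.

64/17

The open loop has one pole at the origin → type 1 system.
K_v = lim_{s→0} s·G(s) = 80·4 / (5·17) = 64/17.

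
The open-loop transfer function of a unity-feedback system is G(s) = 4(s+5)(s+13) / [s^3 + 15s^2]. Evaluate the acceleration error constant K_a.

52/3

Factoring s^2 from the denominator leaves a polynomial with constant term 15, so the system is type 2.
K_a = lim_{s→0} s^2·G(s) = 4·5·13 / 15 = 52/3.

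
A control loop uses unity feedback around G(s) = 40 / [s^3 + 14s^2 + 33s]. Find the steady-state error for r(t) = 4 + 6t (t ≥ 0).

4.95

Lowest-order denominator term is 33s, so the open loop has 1 pole at the origin → type 1 system. By superposition:
  • 4: tracked with zero error.
  • 6t: e_ss = 6/K_v with K_v=40/33 → 4.95.
Total e_ss = 4.95.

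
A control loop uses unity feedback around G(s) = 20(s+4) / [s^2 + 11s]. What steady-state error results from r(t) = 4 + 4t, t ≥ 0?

Factoring s from the denominator leaves a polynomial with constant term 11, so the system is type 1. By superposition:
  • 4: tracked with zero error.
  • 4t: e_ss = 4/K_v with K_v=80/11 → 0.55.
Total e_ss = 0.55.

0.55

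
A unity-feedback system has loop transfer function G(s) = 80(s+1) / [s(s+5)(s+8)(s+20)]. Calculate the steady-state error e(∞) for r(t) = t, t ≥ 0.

10

System type = 1 (one pole at s=0).
K_v = lim_{s→0} s·G(s) = 80·1 / (5·8·20) = 0.1.
e_ss = 1/K_v = 1/0.1 = 10.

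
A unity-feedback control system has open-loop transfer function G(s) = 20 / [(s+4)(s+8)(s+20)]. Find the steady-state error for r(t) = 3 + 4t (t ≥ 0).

The open loop has no poles at the origin → type 0 system. Treating each term separately:
  • 3: e_ss = 3/(1+K_p) with K_p=1/32 → 32/11.
  • 4t: a type-0 system cannot track it, e_ss → ∞.
The unbounded component dominates.

infinity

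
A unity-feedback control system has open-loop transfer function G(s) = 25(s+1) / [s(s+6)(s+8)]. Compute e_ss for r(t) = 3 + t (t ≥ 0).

The open loop has one pole at the origin → type 1 system. By superposition:
  • 3: tracked with zero error.
  • t: e_ss = 1/K_v with K_v=25/48 → 1.92.
Total e_ss = 1.92.

1.92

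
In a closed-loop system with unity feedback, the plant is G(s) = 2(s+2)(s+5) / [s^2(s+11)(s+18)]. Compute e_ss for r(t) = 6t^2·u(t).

System type = 2 (two poles at s=0).
K_a = lim_{s→0} s^2·G(s) = 2·2·5 / (11·18) = 10/99.
r(t) = 6t^2 gives R(s) = 12/s^3.
e_ss = 12/K_a = 12/(10/99) = 118.8.

118.8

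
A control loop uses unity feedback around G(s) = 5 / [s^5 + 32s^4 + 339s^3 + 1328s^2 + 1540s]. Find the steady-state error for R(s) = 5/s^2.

1540

The denominator has no term below 1540s — 1 pole at s=0, type 1.
K_v = lim_{s→0} s·G(s) = 5 / 1540 = 1/308.
e_ss = 5/K_v = 5/(1/308) = 1540.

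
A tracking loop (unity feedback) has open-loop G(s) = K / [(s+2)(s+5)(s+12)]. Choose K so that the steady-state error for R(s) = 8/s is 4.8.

80

The open loop has no poles at the origin → type 0 system.
K_p = lim_{s→0} G(s) = K / (2·5·12) = (1/120)·K.
e_ss = 8/(1 + K_p) = 4.8 ⇒ 1 + (1/120)·K = 5/3 ⇒ K = 80.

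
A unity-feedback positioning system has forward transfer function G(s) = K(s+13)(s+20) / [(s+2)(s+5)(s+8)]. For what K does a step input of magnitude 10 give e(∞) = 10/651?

200

The open loop has no poles at the origin → type 0 system.
K_p = lim_{s→0} G(s) = K·13·20 / (2·5·8) = 3.25·K.
e_ss = 10/(1 + K_p) = 10/651 ⇒ 1 + 3.25·K = 651 ⇒ K = 200.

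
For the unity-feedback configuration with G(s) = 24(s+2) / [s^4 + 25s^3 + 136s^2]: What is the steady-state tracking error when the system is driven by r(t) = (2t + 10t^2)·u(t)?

170/3

The denominator has no term below 136s^2 — 2 poles at s=0, type 2. By superposition:
  • 2t: tracked with zero error.
  • 10t^2: e_ss = 20/K_a with K_a=6/17 → 170/3.
Total e_ss = 170/3.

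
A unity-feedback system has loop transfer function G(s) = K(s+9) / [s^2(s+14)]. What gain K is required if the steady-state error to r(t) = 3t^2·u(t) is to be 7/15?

20

Two free integrators in G(s): this is a type 2 system.
K_a = lim_{s→0} s^2·G(s) = K·9 / (14) = (9/14)·K.
e_ss = 6/K_a = 7/15 ⇒ K_a = 90/7 ⇒ K = (90/7)/(9/14) = 20.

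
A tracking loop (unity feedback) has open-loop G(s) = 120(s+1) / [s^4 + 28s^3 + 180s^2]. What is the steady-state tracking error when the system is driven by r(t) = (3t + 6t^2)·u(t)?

18

Factoring s^2 from the denominator leaves a polynomial with constant term 180, so the system is type 2. By superposition:
  • 3t: tracked with zero error.
  • 6t^2: e_ss = 12/K_a with K_a=2/3 → 18.
Total e_ss = 18.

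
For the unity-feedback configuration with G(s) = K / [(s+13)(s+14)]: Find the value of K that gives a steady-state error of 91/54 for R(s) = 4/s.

250

The open loop has no poles at the origin → type 0 system.
K_p = lim_{s→0} G(s) = K / (13·14) = (1/182)·K.
e_ss = 4/(1 + K_p) = 91/54 ⇒ 1 + (1/182)·K = 216/91 ⇒ K = 250.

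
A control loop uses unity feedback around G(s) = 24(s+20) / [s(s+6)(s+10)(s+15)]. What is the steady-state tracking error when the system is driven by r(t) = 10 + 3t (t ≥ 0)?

5.625

The open loop has one pole at the origin → type 1 system. By superposition:
  • 10: tracked with zero error.
  • 3t: e_ss = 3/K_v with K_v=8/15 → 5.625.
Total e_ss = 5.625.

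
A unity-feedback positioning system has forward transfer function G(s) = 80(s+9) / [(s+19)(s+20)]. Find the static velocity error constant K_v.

System type = 0 (no poles at s=0).
K_v = lim_{s→0} s·G(s) = 0 (the extra factor of s kills the finite limit).

0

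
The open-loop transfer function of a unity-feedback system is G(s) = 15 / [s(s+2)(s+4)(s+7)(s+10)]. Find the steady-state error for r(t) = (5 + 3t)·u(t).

G(s) has one factor of s in the denominator, so the system is type 1. By superposition:
  • 5: tracked with zero error.
  • 3t: e_ss = 3/K_v with K_v=3/112 → 112.
Total e_ss = 112.

112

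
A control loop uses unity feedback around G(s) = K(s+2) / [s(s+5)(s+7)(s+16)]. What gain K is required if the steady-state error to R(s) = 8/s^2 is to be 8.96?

250

The open loop has one pole at the origin → type 1 system.
K_v = lim_{s→0} s·G(s) = K·2 / (5·7·16) = (1/280)·K.
e_ss = 8/K_v = 8.96 ⇒ K_v = 25/28 ⇒ K = (25/28)/(1/280) = 250.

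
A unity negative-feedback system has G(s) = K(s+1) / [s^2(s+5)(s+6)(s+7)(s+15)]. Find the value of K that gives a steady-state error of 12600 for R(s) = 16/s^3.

Two free integrators in G(s): this is a type 2 system.
K_a = lim_{s→0} s^2·G(s) = K·1 / (5·6·7·15) = (1/3150)·K.
e_ss = 16/K_a = 12600 ⇒ K_a = 2/1575 ⇒ K = (2/1575)/(1/3150) = 4.

4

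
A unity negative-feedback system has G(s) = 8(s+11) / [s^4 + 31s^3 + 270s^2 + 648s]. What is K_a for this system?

0

Lowest-order denominator term is 648s, so the open loop has 1 pole at the origin → type 1 system.
K_a = lim_{s→0} s^2·G(s) = 0 (the extra factor of s kills the finite limit).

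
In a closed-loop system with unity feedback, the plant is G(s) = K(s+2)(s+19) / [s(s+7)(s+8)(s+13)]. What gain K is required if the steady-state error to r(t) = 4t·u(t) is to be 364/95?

G(s) has one factor of s in the denominator, so the system is type 1.
K_v = lim_{s→0} s·G(s) = K·2·19 / (7·8·13) = (19/364)·K.
e_ss = 4/K_v = 364/95 ⇒ K_v = 95/91 ⇒ K = (95/91)/(19/364) = 20.

20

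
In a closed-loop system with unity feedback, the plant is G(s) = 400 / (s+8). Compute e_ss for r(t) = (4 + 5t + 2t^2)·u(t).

The open loop has no poles at the origin → type 0 system. Treating each term separately:
  • 4: e_ss = 4/(1+K_p) with K_p=50 → 4/51.
  • 5t: a type-0 system cannot track it, e_ss → ∞.
  • 2t^2: a type-0 system cannot track it, e_ss → ∞.
The unbounded component dominates.

infinity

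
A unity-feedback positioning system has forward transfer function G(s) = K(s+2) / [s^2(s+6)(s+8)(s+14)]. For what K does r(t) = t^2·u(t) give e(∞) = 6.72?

100

The open loop has two poles at the origin → type 2 system.
K_a = lim_{s→0} s^2·G(s) = K·2 / (6·8·14) = (1/336)·K.
e_ss = 2/K_a = 6.72 ⇒ K_a = 25/84 ⇒ K = (25/84)/(1/336) = 100.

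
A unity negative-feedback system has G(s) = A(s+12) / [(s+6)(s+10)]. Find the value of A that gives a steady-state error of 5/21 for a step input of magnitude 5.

No free integrators in G(s): this is a type 0 system.
K_p = lim_{s→0} G(s) = A·12 / (6·10) = 0.2·A.
e_ss = 5/(1 + K_p) = 5/21 ⇒ 1 + 0.2·A = 21 ⇒ A = 100.

100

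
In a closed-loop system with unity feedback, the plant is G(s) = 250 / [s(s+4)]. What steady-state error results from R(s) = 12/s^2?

0.192

System type = 1 (one pole at s=0).
K_v = lim_{s→0} s·G(s) = 250 / (4) = 62.5.
e_ss = 12/K_v = 12/62.5 = 0.192.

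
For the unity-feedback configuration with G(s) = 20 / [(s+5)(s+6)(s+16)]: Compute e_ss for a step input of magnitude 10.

The open loop has no poles at the origin → type 0 system.
K_p = lim_{s→0} G(s) = 20 / (5·6·16) = 1/24.
e_ss = 10/(1 + K_p) = 10/(25/24) = 9.6.

9.6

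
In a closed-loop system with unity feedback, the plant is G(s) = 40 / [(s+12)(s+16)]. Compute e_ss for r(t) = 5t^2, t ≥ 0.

G(s) has no factors of s in the denominator, so the system is type 0.
K_a = lim_{s→0} s^2·G(s) = 0; the steady-state error to this parabolic input grows without bound.

infinity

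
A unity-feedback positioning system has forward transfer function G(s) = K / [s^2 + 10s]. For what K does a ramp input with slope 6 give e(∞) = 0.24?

Factoring s from the denominator leaves a polynomial with constant term 10, so the system is type 1.
K_v = lim_{s→0} s·G(s) = K / 10 = 0.1·K.
e_ss = 6/K_v = 0.24 ⇒ K_v = 25 ⇒ K = 25/0.1 = 250.

250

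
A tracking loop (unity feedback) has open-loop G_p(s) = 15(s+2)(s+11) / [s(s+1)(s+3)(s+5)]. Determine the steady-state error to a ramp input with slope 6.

System type = 1 (one pole at s=0).
K_v = lim_{s→0} s·G_p(s) = 15·2·11 / (1·3·5) = 22.
e_ss = 6/K_v = 6/22 = 3/11.

3/11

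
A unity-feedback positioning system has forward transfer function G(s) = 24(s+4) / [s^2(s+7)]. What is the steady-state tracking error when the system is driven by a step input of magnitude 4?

0

G(s) has two factors of s in the denominator, so the system is type 2.
K_p = ∞ for a type-2 system; e_ss to a step is zero.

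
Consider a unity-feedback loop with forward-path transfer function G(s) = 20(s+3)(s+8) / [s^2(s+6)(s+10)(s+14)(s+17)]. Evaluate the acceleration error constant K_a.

4/119

System type = 2 (two poles at s=0).
K_a = lim_{s→0} s^2·G(s) = 20·3·8 / (6·10·14·17) = 4/119.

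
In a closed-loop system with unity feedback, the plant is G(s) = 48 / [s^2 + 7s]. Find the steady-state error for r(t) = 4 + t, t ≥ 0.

Lowest-order denominator term is 7s, so the open loop has 1 pole at the origin → type 1 system. Taking each input component in turn:
  • 4: tracked with zero error.
  • t: e_ss = 1/K_v with K_v=48/7 → 7/48.
Total e_ss = 7/48.

7/48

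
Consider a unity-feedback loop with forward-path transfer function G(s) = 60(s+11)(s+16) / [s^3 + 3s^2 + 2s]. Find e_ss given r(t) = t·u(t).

1/5280

Lowest-order denominator term is 2s, so the open loop has 1 pole at the origin → type 1 system.
K_v = lim_{s→0} s·G(s) = 60·11·16 / 2 = 5280.
e_ss = 1/K_v = 1/5280.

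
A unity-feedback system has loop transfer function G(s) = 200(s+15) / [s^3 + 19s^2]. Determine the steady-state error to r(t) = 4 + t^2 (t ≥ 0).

19/1500

The denominator has no term below 19s^2 — 2 poles at s=0, type 2. Taking each input component in turn:
  • 4: tracked with zero error.
  • t^2: e_ss = 2/K_a with K_a=3000/19 → 19/1500.
Total e_ss = 19/1500.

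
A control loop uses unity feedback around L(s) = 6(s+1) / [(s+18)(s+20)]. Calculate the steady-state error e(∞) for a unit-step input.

L(s) has no factors of s in the denominator, so the system is type 0.
K_p = lim_{s→0} L(s) = 6·1 / (18·20) = 1/60.
e_ss = 1/(1 + K_p) = 1/(61/60) = 60/61.

60/61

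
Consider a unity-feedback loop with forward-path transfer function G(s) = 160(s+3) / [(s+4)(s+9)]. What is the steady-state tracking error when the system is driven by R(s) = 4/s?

No free integrators in G(s): this is a type 0 system.
K_p = lim_{s→0} G(s) = 160·3 / (4·9) = 40/3.
e_ss = 4/(1 + K_p) = 4/(43/3) = 12/43.

12/43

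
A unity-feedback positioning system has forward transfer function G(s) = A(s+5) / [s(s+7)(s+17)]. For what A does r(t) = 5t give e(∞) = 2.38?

50

G(s) has one factor of s in the denominator, so the system is type 1.
K_v = lim_{s→0} s·G(s) = A·5 / (7·17) = (5/119)·A.
e_ss = 5/K_v = 2.38 ⇒ K_v = 250/119 ⇒ A = (250/119)/(5/119) = 50.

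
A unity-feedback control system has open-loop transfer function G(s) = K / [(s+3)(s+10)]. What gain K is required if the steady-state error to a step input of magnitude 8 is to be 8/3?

60

System type = 0 (no poles at s=0).
K_p = lim_{s→0} G(s) = K / (3·10) = (1/30)·K.
e_ss = 8/(1 + K_p) = 8/3 ⇒ 1 + (1/30)·K = 3 ⇒ K = 60.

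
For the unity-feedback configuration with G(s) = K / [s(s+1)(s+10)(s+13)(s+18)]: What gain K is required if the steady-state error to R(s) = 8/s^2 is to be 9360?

2

System type = 1 (one pole at s=0).
K_v = lim_{s→0} s·G(s) = K / (1·10·13·18) = (1/2340)·K.
e_ss = 8/K_v = 9360 ⇒ K_v = 1/1170 ⇒ K = (1/1170)/(1/2340) = 2.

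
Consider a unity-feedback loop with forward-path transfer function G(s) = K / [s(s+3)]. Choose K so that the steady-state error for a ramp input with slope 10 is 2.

The open loop has one pole at the origin → type 1 system.
K_v = lim_{s→0} s·G(s) = K / (3) = (1/3)·K.
e_ss = 10/K_v = 2 ⇒ K_v = 5 ⇒ K = 5/(1/3) = 15.

15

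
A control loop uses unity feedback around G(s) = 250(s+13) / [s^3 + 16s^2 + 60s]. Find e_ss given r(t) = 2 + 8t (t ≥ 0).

48/325

The denominator has no term below 60s — 1 pole at s=0, type 1. Taking each input component in turn:
  • 2: tracked with zero error.
  • 8t: e_ss = 8/K_v with K_v=325/6 → 48/325.
Total e_ss = 48/325.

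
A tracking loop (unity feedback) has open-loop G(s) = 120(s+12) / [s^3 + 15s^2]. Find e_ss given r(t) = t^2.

1/48

The denominator has no term below 15s^2 — 2 poles at s=0, type 2.
K_a = lim_{s→0} s^2·G(s) = 120·12 / 15 = 96.
r(t) = t^2 gives R(s) = 2/s^3.
e_ss = 2/K_a = 2/96 = 1/48.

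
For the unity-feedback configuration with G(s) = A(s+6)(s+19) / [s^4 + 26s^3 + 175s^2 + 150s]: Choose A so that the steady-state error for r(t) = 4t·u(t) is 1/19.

The denominator has no term below 150s — 1 pole at s=0, type 1.
K_v = lim_{s→0} s·G(s) = A·6·19 / 150 = 0.76·A.
e_ss = 4/K_v = 1/19 ⇒ K_v = 76 ⇒ A = 76/0.76 = 100.

100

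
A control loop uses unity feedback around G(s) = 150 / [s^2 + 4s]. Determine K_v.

37.5

Factoring s from the denominator leaves a polynomial with constant term 4, so the system is type 1.
K_v = lim_{s→0} s·G(s) = 150 / 4 = 37.5.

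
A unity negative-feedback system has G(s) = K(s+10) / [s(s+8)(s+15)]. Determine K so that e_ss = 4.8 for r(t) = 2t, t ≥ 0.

5

The open loop has one pole at the origin → type 1 system.
K_v = lim_{s→0} s·G(s) = K·10 / (8·15) = (1/12)·K.
e_ss = 2/K_v = 4.8 ⇒ K_v = 5/12 ⇒ K = (5/12)/(1/12) = 5.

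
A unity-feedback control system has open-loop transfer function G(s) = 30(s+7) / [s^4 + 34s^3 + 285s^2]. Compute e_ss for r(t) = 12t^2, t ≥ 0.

228/7

Factoring s^2 from the denominator leaves a polynomial with constant term 285, so the system is type 2.
K_a = lim_{s→0} s^2·G(s) = 30·7 / 285 = 14/19.
r(t) = 12t^2 gives R(s) = 24/s^3.
e_ss = 24/K_a = 24/(14/19) = 228/7.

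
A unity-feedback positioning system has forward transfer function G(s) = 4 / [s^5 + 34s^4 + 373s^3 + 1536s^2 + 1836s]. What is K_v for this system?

1/459

Lowest-order denominator term is 1836s, so the open loop has 1 pole at the origin → type 1 system.
K_v = lim_{s→0} s·G(s) = 4 / 1836 = 1/459.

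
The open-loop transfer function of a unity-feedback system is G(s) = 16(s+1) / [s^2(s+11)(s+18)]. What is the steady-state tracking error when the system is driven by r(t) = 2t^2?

49.5

G(s) has two factors of s in the denominator, so the system is type 2.
K_a = lim_{s→0} s^2·G(s) = 16·1 / (11·18) = 8/99.
r(t) = 2t^2 gives R(s) = 4/s^3.
e_ss = 4/K_a = 4/(8/99) = 49.5.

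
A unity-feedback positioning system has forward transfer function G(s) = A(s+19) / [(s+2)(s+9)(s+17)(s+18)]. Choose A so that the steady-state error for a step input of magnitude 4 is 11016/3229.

50

The open loop has no poles at the origin → type 0 system.
K_p = lim_{s→0} G(s) = A·19 / (2·9·17·18) = (19/5508)·A.
e_ss = 4/(1 + K_p) = 11016/3229 ⇒ 1 + (19/5508)·A = 3229/2754 ⇒ A = 50.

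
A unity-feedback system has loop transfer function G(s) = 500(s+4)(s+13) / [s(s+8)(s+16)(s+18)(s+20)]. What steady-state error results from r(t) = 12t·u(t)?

6912/325

The open loop has one pole at the origin → type 1 system.
K_v = lim_{s→0} s·G(s) = 500·4·13 / (8·16·18·20) = 325/576.
e_ss = 12/K_v = 12/(325/576) = 6912/325.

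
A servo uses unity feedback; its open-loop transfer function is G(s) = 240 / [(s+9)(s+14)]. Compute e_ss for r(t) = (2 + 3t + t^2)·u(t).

infinity

System type = 0 (no poles at s=0). Treating each term separately:
  • 2: e_ss = 2/(1+K_p) with K_p=40/21 → 42/61.
  • 3t: a type-0 system cannot track it, e_ss → ∞.
  • t^2: a type-0 system cannot track it, e_ss → ∞.
The unbounded component dominates.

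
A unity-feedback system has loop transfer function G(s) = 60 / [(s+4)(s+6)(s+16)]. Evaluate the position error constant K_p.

5/32

System type = 0 (no poles at s=0).
K_p = lim_{s→0} G(s) = 60 / (4·6·16) = 5/32.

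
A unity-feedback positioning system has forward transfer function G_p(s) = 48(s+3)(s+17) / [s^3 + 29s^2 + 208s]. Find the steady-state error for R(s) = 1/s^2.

13/153

Factoring s from the denominator leaves a polynomial with constant term 208, so the system is type 1.
K_v = lim_{s→0} s·G_p(s) = 48·3·17 / 208 = 153/13.
e_ss = 1/K_v = 1/(153/13) = 13/153.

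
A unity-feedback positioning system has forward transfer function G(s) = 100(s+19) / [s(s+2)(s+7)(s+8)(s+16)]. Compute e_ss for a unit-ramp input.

448/475

The open loop has one pole at the origin → type 1 system.
K_v = lim_{s→0} s·G(s) = 100·19 / (2·7·8·16) = 475/448.
e_ss = 1/K_v = 1/(475/448) = 448/475.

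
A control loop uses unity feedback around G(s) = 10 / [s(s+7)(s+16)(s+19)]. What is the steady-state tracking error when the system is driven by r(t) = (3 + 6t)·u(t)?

The open loop has one pole at the origin → type 1 system. Taking each input component in turn:
  • 3: tracked with zero error.
  • 6t: e_ss = 6/K_v with K_v=5/1064 → 1276.8.
Total e_ss = 1276.8.

1276.8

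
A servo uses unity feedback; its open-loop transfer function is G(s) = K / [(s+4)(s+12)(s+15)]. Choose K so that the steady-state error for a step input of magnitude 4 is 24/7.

No free integrators in G(s): this is a type 0 system.
K_p = lim_{s→0} G(s) = K / (4·12·15) = (1/720)·K.
e_ss = 4/(1 + K_p) = 24/7 ⇒ 1 + (1/720)·K = 7/6 ⇒ K = 120.

120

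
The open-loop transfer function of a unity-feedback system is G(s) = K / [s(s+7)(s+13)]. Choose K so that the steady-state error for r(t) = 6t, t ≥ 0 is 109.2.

G(s) has one factor of s in the denominator, so the system is type 1.
K_v = lim_{s→0} s·G(s) = K / (7·13) = (1/91)·K.
e_ss = 6/K_v = 109.2 ⇒ K_v = 5/91 ⇒ K = (5/91)/(1/91) = 5.

5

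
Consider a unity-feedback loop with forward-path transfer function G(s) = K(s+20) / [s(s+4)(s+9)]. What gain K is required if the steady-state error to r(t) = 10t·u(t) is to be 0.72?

25

G(s) has one factor of s in the denominator, so the system is type 1.
K_v = lim_{s→0} s·G(s) = K·20 / (4·9) = (5/9)·K.
e_ss = 10/K_v = 0.72 ⇒ K_v = 125/9 ⇒ K = (125/9)/(5/9) = 25.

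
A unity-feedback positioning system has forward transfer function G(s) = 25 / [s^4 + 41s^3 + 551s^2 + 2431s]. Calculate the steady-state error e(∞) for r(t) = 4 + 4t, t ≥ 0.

The denominator has no term below 2431s — 1 pole at s=0, type 1. By superposition:
  • 4: tracked with zero error.
  • 4t: e_ss = 4/K_v with K_v=25/2431 → 388.96.
Total e_ss = 388.96.

388.96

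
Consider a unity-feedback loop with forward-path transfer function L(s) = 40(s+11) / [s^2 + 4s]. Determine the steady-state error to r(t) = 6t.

3/55

The denominator has no term below 4s — 1 pole at s=0, type 1.
K_v = lim_{s→0} s·L(s) = 40·11 / 4 = 110.
e_ss = 6/K_v = 6/110 = 3/55.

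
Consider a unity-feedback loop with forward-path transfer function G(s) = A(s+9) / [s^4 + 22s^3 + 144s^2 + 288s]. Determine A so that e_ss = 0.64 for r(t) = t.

The denominator has no term below 288s — 1 pole at s=0, type 1.
K_v = lim_{s→0} s·G(s) = A·9 / 288 = (1/32)·A.
e_ss = 1/K_v = 0.64 ⇒ K_v = 1.5625 ⇒ A = 1.5625/(1/32) = 50.

50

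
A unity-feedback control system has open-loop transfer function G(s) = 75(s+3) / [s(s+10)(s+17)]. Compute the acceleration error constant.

System type = 1 (one pole at s=0).
K_a = lim_{s→0} s^2·G(s) = 0 (the extra factor of s kills the finite limit).

0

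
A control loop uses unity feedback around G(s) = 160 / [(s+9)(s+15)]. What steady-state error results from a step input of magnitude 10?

270/59

System type = 0 (no poles at s=0).
K_p = lim_{s→0} G(s) = 160 / (9·15) = 32/27.
e_ss = 10/(1 + K_p) = 10/(59/27) = 270/59.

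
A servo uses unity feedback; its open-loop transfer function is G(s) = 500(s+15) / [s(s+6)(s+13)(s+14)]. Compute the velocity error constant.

The open loop has one pole at the origin → type 1 system.
K_v = lim_{s→0} s·G(s) = 500·15 / (6·13·14) = 625/91.

625/91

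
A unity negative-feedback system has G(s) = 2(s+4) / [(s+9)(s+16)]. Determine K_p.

No free integrators in G(s): this is a type 0 system.
K_p = lim_{s→0} G(s) = 2·4 / (9·16) = 1/18.

1/18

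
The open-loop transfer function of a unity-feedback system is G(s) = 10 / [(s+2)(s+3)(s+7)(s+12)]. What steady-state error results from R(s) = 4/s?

System type = 0 (no poles at s=0).
K_p = lim_{s→0} G(s) = 10 / (2·3·7·12) = 5/252.
e_ss = 4/(1 + K_p) = 4/(257/252) = 1008/257.

1008/257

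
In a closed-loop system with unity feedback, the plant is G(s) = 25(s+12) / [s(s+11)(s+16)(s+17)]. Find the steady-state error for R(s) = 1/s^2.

748/75

G(s) has one factor of s in the denominator, so the system is type 1.
K_v = lim_{s→0} s·G(s) = 25·12 / (11·16·17) = 75/748.
e_ss = 1/K_v = 1/(75/748) = 748/75.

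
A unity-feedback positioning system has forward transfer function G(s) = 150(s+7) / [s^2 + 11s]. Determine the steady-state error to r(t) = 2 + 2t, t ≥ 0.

Factoring s from the denominator leaves a polynomial with constant term 11, so the system is type 1. Treating each term separately:
  • 2: tracked with zero error.
  • 2t: e_ss = 2/K_v with K_v=1050/11 → 11/525.
Total e_ss = 11/525.

11/525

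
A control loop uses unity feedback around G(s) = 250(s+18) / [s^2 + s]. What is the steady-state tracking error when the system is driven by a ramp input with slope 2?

Lowest-order denominator term is s, so the open loop has 1 pole at the origin → type 1 system.
K_v = lim_{s→0} s·G(s) = 250·18 / 1 = 4500.
e_ss = 2/K_v = 2/4500 = 1/2250.

1/2250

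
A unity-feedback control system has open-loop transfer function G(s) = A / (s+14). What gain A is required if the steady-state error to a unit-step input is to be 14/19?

System type = 0 (no poles at s=0).
K_p = lim_{s→0} G(s) = A / (14) = (1/14)·A.
e_ss = 1/(1 + K_p) = 14/19 ⇒ 1 + (1/14)·A = 19/14 ⇒ A = 5.

5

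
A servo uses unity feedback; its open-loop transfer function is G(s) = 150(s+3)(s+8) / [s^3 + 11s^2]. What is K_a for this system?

3600/11

The denominator has no term below 11s^2 — 2 poles at s=0, type 2.
K_a = lim_{s→0} s^2·G(s) = 150·3·8 / 11 = 3600/11.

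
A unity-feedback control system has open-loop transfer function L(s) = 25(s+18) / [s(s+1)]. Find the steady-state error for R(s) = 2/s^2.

One free integrator in L(s): this is a type 1 system.
K_v = lim_{s→0} s·L(s) = 25·18 / (1) = 450.
e_ss = 2/K_v = 2/450 = 1/225.

1/225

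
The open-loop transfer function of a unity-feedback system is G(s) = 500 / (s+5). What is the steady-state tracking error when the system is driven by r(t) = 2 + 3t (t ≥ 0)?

infinity

System type = 0 (no poles at s=0). Treating each term separately:
  • 2: e_ss = 2/(1+K_p) with K_p=100 → 2/101.
  • 3t: a type-0 system cannot track it, e_ss → ∞.
The unbounded component dominates.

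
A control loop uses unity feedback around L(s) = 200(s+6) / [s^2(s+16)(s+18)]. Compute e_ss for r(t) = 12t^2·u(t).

Two free integrators in L(s): this is a type 2 system.
K_a = lim_{s→0} s^2·L(s) = 200·6 / (16·18) = 25/6.
r(t) = 12t^2 gives R(s) = 24/s^3.
e_ss = 24/K_a = 24/(25/6) = 5.76.

5.76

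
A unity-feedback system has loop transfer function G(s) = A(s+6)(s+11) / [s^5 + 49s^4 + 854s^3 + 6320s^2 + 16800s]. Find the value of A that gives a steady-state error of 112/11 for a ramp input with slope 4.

The denominator has no term below 16800s — 1 pole at s=0, type 1.
K_v = lim_{s→0} s·G(s) = A·6·11 / 16800 = (11/2800)·A.
e_ss = 4/K_v = 112/11 ⇒ K_v = 11/28 ⇒ A = (11/28)/(11/2800) = 100.

100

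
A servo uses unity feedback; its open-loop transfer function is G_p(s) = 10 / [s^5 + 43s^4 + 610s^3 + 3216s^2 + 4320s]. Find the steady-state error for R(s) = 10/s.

0

Lowest-order denominator term is 4320s, so the open loop has 1 pole at the origin → type 1 system.
K_p = ∞ for a type-1 system; e_ss to a step is zero.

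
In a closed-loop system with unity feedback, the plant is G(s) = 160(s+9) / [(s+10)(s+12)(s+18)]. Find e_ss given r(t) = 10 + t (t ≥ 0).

System type = 0 (no poles at s=0). Taking each input component in turn:
  • 10: e_ss = 10/(1+K_p) with K_p=2/3 → 6.
  • t: a type-0 system cannot track it, e_ss → ∞.
The unbounded component dominates.

infinity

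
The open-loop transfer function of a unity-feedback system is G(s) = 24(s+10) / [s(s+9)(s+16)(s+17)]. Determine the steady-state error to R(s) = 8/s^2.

System type = 1 (one pole at s=0).
K_v = lim_{s→0} s·G(s) = 24·10 / (9·16·17) = 5/51.
e_ss = 8/K_v = 8/(5/51) = 81.6.

81.6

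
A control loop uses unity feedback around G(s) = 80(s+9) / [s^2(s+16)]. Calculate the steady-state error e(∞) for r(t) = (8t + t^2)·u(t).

System type = 2 (two poles at s=0). By superposition:
  • 8t: tracked with zero error.
  • t^2: e_ss = 2/K_a with K_a=45 → 2/45.
Total e_ss = 2/45.

2/45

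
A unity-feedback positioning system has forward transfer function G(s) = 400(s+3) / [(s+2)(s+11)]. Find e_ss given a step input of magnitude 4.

44/611

System type = 0 (no poles at s=0).
K_p = lim_{s→0} G(s) = 400·3 / (2·11) = 600/11.
e_ss = 4/(1 + K_p) = 4/(611/11) = 44/611.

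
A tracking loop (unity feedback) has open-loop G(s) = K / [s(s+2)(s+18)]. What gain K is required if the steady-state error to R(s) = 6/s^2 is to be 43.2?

System type = 1 (one pole at s=0).
K_v = lim_{s→0} s·G(s) = K / (2·18) = (1/36)·K.
e_ss = 6/K_v = 43.2 ⇒ K_v = 5/36 ⇒ K = (5/36)/(1/36) = 5.

5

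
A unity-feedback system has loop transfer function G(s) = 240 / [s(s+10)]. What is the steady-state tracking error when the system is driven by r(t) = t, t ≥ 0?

System type = 1 (one pole at s=0).
K_v = lim_{s→0} s·G(s) = 240 / (10) = 24.
e_ss = 1/K_v = 1/24.

1/24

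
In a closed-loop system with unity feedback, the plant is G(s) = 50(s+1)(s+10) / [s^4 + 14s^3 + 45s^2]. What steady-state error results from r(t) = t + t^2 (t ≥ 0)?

0.18

The denominator has no term below 45s^2 — 2 poles at s=0, type 2. By superposition:
  • t: tracked with zero error.
  • t^2: e_ss = 2/K_a with K_a=100/9 → 0.18.
Total e_ss = 0.18.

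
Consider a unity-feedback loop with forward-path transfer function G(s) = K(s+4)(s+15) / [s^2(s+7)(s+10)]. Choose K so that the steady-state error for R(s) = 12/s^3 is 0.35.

40

System type = 2 (two poles at s=0).
K_a = lim_{s→0} s^2·G(s) = K·4·15 / (7·10) = (6/7)·K.
e_ss = 12/K_a = 0.35 ⇒ K_a = 240/7 ⇒ K = (240/7)/(6/7) = 40.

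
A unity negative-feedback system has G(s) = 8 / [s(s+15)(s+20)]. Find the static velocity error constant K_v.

2/75

G(s) has one factor of s in the denominator, so the system is type 1.
K_v = lim_{s→0} s·G(s) = 8 / (15·20) = 2/75.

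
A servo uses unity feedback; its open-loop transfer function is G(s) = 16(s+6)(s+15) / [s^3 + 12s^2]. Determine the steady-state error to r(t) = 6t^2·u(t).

0.1

The denominator has no term below 12s^2 — 2 poles at s=0, type 2.
K_a = lim_{s→0} s^2·G(s) = 16·6·15 / 12 = 120.
r(t) = 6t^2 gives R(s) = 12/s^3.
e_ss = 12/K_a = 12/120 = 0.1.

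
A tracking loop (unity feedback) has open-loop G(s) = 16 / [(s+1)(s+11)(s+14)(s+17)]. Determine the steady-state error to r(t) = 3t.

G(s) has no factors of s in the denominator, so the system is type 0.
K_v = lim_{s→0} s·G(s) = 0; the steady-state error to this ramp input grows without bound.

infinity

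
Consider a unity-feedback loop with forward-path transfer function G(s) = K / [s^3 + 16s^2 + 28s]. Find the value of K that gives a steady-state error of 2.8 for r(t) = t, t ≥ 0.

Factoring s from the denominator leaves a polynomial with constant term 28, so the system is type 1.
K_v = lim_{s→0} s·G(s) = K / 28 = (1/28)·K.
e_ss = 1/K_v = 2.8 ⇒ K_v = 5/14 ⇒ K = (5/14)/(1/28) = 10.

10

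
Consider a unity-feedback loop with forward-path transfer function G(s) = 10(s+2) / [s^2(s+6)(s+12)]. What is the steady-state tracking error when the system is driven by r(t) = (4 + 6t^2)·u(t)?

The open loop has two poles at the origin → type 2 system. By superposition:
  • 4: tracked with zero error.
  • 6t^2: e_ss = 12/K_a with K_a=5/18 → 43.2.
Total e_ss = 43.2.

43.2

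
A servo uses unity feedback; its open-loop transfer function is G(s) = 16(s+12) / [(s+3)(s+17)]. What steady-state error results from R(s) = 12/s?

68/27

The open loop has no poles at the origin → type 0 system.
K_p = lim_{s→0} G(s) = 16·12 / (3·17) = 64/17.
e_ss = 12/(1 + K_p) = 12/(81/17) = 68/27.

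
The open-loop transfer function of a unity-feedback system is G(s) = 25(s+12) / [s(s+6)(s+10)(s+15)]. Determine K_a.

One free integrator in G(s): this is a type 1 system.
K_a = lim_{s→0} s^2·G(s) = 0 (the extra factor of s kills the finite limit).

0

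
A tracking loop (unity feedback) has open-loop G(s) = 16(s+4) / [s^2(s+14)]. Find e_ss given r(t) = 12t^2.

5.25

Two free integrators in G(s): this is a type 2 system.
K_a = lim_{s→0} s^2·G(s) = 16·4 / (14) = 32/7.
r(t) = 12t^2 gives R(s) = 24/s^3.
e_ss = 24/K_a = 24/(32/7) = 5.25.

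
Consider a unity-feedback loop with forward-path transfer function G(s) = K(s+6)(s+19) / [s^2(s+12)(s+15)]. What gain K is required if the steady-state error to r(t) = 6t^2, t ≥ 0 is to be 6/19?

G(s) has two factors of s in the denominator, so the system is type 2.
K_a = lim_{s→0} s^2·G(s) = K·6·19 / (12·15) = (19/30)·K.
e_ss = 12/K_a = 6/19 ⇒ K_a = 38 ⇒ K = 38/(19/30) = 60.

60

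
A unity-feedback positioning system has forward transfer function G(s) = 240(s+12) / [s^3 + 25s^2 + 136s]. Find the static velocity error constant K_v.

Factoring s from the denominator leaves a polynomial with constant term 136, so the system is type 1.
K_v = lim_{s→0} s·G(s) = 240·12 / 136 = 360/17.

360/17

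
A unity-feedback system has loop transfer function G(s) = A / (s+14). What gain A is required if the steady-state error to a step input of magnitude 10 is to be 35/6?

The open loop has no poles at the origin → type 0 system.
K_p = lim_{s→0} G(s) = A / (14) = (1/14)·A.
e_ss = 10/(1 + K_p) = 35/6 ⇒ 1 + (1/14)·A = 12/7 ⇒ A = 10.

10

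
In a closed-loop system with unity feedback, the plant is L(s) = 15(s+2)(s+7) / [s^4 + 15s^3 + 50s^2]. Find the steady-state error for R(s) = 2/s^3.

10/21

Lowest-order denominator term is 50s^2, so the open loop has 2 poles at the origin → type 2 system.
K_a = lim_{s→0} s^2·L(s) = 15·2·7 / 50 = 4.2.
r(t) = t^2 gives R(s) = 2/s^3.
e_ss = 2/K_a = 2/4.2 = 10/21.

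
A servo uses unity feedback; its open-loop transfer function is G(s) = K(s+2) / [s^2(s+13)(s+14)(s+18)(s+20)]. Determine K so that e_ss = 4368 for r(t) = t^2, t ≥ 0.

System type = 2 (two poles at s=0).
K_a = lim_{s→0} s^2·G(s) = K·2 / (13·14·18·20) = (1/32760)·K.
e_ss = 2/K_a = 4368 ⇒ K_a = 1/2184 ⇒ K = (1/2184)/(1/32760) = 15.

15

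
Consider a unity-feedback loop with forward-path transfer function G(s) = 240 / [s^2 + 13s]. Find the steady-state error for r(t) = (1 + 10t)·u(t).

Lowest-order denominator term is 13s, so the open loop has 1 pole at the origin → type 1 system. Treating each term separately:
  • 1: tracked with zero error.
  • 10t: e_ss = 10/K_v with K_v=240/13 → 13/24.
Total e_ss = 13/24.

13/24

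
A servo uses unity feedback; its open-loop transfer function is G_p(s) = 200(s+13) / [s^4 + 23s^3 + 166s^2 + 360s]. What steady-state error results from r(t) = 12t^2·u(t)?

Factoring s from the denominator leaves a polynomial with constant term 360, so the system is type 1.
K_a = lim_{s→0} s^2·G_p(s) = 0; the steady-state error to this parabolic input grows without bound.

infinity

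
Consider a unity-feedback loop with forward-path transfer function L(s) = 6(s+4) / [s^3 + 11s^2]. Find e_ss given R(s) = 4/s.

Lowest-order denominator term is 11s^2, so the open loop has 2 poles at the origin → type 2 system.
K_p = ∞ for a type-2 system; e_ss to a step is zero.

0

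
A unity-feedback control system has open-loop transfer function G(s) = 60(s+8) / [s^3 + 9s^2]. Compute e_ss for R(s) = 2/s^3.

0.0375

The denominator has no term below 9s^2 — 2 poles at s=0, type 2.
K_a = lim_{s→0} s^2·G(s) = 60·8 / 9 = 160/3.
r(t) = t^2 gives R(s) = 2/s^3.
e_ss = 2/K_a = 2/(160/3) = 0.0375.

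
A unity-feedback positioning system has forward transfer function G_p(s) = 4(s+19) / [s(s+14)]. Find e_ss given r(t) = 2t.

7/19

System type = 1 (one pole at s=0).
K_v = lim_{s→0} s·G_p(s) = 4·19 / (14) = 38/7.
e_ss = 2/K_v = 2/(38/7) = 7/19.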